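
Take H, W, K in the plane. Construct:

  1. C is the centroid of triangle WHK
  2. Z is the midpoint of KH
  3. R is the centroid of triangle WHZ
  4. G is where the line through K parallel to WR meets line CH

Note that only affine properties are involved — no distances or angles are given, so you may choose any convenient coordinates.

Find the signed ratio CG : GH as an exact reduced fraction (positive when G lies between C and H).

CG:GH = -7/12

Choose coordinates H = (0, 0), W = (1, 0), K = (0, 1).
1. C is the centroid of triangle WHK ⇒ C = (1/3, 1/3)
2. Z is the midpoint of KH ⇒ Z = (0, 1/2)
3. R is the centroid of triangle WHZ ⇒ R = (1/3, 1/6)
4. G is where the line through K parallel to WR meets line CH ⇒ G = (4/5, 4/5)
G = C + t·(H−C) with t = -7/5, so CG:GH = t:(1−t) = -7/5:12/5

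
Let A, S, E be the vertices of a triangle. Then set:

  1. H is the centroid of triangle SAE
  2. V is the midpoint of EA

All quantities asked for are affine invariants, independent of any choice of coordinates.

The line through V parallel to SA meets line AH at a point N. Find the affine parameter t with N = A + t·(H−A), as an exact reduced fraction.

Work in coordinates with A = (0, 0), S = (1, 0), E = (0, 1).
1. H is the centroid of triangle SAE ⇒ H = (1/3, 1/3)
2. V is the midpoint of EA ⇒ V = (0, 1/2)
through V parallel to SA: direction (-1, 0); meets AH at N = (1/2, 1/2)
N = A + t·(H−A) with t = 3/2

t = 3/2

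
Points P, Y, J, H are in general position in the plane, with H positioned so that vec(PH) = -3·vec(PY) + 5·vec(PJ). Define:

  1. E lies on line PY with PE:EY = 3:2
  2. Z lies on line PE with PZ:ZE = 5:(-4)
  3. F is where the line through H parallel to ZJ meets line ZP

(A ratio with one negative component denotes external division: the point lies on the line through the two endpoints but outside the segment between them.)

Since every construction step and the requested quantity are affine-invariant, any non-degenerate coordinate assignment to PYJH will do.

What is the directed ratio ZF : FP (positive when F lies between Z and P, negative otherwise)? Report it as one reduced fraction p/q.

ZF:FP = -3/4

Choose coordinates P = (0, 0), Y = (1, 0), J = (0, 1), H = (-3, 5).
1. E lies on line PY with PE:EY = 3:2 ⇒ E = (3/5, 0)
2. Z lies on line PE with PZ:ZE = 5:(-4) ⇒ Z = (3, 0)
3. F is where the line through H parallel to ZJ meets line ZP ⇒ F = (12, 0)
F = Z + t·(P−Z) with t = -3, so ZF:FP = t:(1−t) = -3:4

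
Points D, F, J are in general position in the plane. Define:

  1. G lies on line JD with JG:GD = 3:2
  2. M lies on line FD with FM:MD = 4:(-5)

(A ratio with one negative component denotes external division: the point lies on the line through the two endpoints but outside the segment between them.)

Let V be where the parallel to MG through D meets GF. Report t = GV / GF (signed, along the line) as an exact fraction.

t = 5/4

Assign D = (0, 0), F = (1, 0), J = (0, 1) — the answer is frame-independent, so this choice is without loss of generality.
1. G lies on line JD with JG:GD = 3:2 ⇒ G = (0, 2/5)
2. M lies on line FD with FM:MD = 4:(-5) ⇒ M = (5, 0)
through D parallel to MG: direction (-5, 2/5); meets GF at V = (5/4, -1/10)
V = G + t·(F−G) with t = 5/4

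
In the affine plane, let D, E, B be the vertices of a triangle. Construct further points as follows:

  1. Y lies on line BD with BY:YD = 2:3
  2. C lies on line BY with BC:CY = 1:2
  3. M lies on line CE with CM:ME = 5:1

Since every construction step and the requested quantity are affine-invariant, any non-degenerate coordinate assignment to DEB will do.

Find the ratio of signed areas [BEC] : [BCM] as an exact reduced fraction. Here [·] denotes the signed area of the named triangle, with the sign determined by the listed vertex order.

Set D = (0, 0), E = (1, 0), B = (0, 1); any affine frame gives the same invariant.
1. Y lies on line BD with BY:YD = 2:3 ⇒ Y = (0, 3/5)
2. C lies on line BY with BC:CY = 1:2 ⇒ C = (0, 13/15)
3. M lies on line CE with CM:ME = 5:1 ⇒ M = (5/6, 13/90)
2·[BEC] = -2/15, 2·[BCM] = 1/9
[BEC]:[BCM] = -2/15:1/9 = -6/5

[BEC]:[BCM] = -6/5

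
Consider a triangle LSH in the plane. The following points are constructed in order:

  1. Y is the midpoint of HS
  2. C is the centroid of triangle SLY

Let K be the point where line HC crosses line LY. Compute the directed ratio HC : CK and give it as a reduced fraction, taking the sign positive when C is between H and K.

Choose coordinates L = (0, 0), S = (1, 0), H = (0, 1).
1. Y is the midpoint of HS ⇒ Y = (1/2, 1/2)
2. C is the centroid of triangle SLY ⇒ C = (1/2, 1/6)
line HC meets LY at K = (3/8, 3/8)
C = H + t·(K−H) with t = 4/3, so HC:CK = 4/3:-1/3

HC:CK = -4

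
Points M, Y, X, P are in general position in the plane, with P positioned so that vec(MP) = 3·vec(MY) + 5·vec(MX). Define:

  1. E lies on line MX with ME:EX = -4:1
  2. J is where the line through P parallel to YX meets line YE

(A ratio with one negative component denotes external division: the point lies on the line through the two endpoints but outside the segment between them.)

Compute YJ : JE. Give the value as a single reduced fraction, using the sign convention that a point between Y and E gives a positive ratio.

Set M = (0, 0), Y = (1, 0), X = (0, 1), P = (3, 5); any affine frame gives the same invariant.
1. E lies on line MX with ME:EX = -4:1 ⇒ E = (0, 4/3)
2. J is where the line through P parallel to YX meets line YE ⇒ J = (-20, 28)
J = Y + t·(E−Y) with t = 21, so YJ:JE = t:(1−t) = 21:-20

YJ:JE = -21/20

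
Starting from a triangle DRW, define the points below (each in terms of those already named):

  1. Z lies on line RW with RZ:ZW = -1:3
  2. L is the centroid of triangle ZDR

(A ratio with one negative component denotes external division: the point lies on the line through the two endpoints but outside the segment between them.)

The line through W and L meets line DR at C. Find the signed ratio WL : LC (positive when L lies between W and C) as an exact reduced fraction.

Set D = (0, 0), R = (1, 0), W = (0, 1); any affine frame gives the same invariant.
1. Z lies on line RW with RZ:ZW = -1:3 ⇒ Z = (3/2, -1/2)
2. L is the centroid of triangle ZDR ⇒ L = (5/6, -1/6)
line WL meets DR at C = (5/7, 0)
L = W + t·(C−W) with t = 7/6, so WL:LC = 7/6:-1/6

WL:LC = -7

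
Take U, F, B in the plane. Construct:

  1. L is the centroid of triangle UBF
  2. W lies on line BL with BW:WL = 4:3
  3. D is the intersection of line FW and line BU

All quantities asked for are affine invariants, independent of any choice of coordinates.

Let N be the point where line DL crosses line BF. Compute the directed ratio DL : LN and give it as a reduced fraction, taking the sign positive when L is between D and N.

DL:LN = -5/17

Set U = (0, 0), F = (1, 0), B = (0, 1); any affine frame gives the same invariant.
1. L is the centroid of triangle UBF ⇒ L = (1/3, 1/3)
2. W lies on line BL with BW:WL = 4:3 ⇒ W = (4/21, 13/21)
3. D is the intersection of line FW and line BU ⇒ D = (0, 13/17)
line DL meets BF at N = (-4/5, 9/5)
L = D + t·(N−D) with t = -5/12, so DL:LN = -5/12:17/12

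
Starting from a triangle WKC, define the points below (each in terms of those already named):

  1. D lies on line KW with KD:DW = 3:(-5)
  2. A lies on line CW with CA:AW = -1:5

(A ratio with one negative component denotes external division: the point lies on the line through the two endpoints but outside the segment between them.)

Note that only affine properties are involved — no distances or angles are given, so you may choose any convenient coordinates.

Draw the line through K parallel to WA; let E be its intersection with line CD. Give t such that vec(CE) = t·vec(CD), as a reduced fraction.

t = 2/5

Work in coordinates with W = (0, 0), K = (1, 0), C = (0, 1).
1. D lies on line KW with KD:DW = 3:(-5) ⇒ D = (5/2, 0)
2. A lies on line CW with CA:AW = -1:5 ⇒ A = (0, 5/4)
through K parallel to WA: direction (0, 5/4); meets CD at E = (1, 3/5)
E = C + t·(D−C) with t = 2/5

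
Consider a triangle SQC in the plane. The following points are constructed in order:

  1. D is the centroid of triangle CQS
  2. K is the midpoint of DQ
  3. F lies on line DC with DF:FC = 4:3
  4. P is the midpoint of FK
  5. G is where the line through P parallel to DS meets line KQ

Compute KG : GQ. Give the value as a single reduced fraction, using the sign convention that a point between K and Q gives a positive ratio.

KG:GQ = -15/29

Work in coordinates with S = (0, 0), Q = (1, 0), C = (0, 1).
1. D is the centroid of triangle CQS ⇒ D = (1/3, 1/3)
2. K is the midpoint of DQ ⇒ K = (2/3, 1/6)
3. F lies on line DC with DF:FC = 4:3 ⇒ F = (1/7, 5/7)
4. P is the midpoint of FK ⇒ P = (17/42, 37/84)
5. G is where the line through P parallel to DS meets line KQ ⇒ G = (13/42, 29/84)
G = K + t·(Q−K) with t = -15/14, so KG:GQ = t:(1−t) = -15/14:29/14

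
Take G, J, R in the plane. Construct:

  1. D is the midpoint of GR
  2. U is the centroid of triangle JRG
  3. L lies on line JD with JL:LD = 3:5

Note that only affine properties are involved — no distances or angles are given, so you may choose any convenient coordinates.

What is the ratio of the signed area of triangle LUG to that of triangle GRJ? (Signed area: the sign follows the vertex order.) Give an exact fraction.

[LUG]:[GRJ] = -7/48

Work in coordinates with G = (0, 0), J = (1, 0), R = (0, 1).
1. D is the midpoint of GR ⇒ D = (0, 1/2)
2. U is the centroid of triangle JRG ⇒ U = (1/3, 1/3)
3. L lies on line JD with JL:LD = 3:5 ⇒ L = (5/8, 3/16)
2·[LUG] = 7/48, 2·[GRJ] = -1
[LUG]:[GRJ] = 7/48:-1 = -7/48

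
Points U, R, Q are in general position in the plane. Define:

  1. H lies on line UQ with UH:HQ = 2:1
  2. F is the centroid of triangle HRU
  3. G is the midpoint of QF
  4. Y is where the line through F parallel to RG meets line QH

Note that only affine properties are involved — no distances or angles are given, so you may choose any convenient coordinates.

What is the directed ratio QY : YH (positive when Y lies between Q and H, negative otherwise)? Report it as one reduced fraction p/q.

Assign U = (0, 0), R = (1, 0), Q = (0, 1) — the answer is frame-independent, so this choice is without loss of generality.
1. H lies on line UQ with UH:HQ = 2:1 ⇒ H = (0, 2/3)
2. F is the centroid of triangle HRU ⇒ F = (1/3, 2/9)
3. G is the midpoint of QF ⇒ G = (1/6, 11/18)
4. Y is where the line through F parallel to RG meets line QH ⇒ Y = (0, 7/15)
Y = Q + t·(H−Q) with t = 8/5, so QY:YH = t:(1−t) = 8/5:-3/5

QY:YH = -8/3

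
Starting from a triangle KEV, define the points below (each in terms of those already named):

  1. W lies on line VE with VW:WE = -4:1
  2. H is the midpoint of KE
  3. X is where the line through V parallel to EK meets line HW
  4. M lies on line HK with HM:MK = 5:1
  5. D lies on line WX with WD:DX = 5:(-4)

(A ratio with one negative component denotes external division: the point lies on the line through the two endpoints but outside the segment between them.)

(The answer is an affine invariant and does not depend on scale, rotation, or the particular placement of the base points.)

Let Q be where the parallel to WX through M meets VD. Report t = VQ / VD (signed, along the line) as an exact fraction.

t = 29/24

Set K = (0, 0), E = (1, 0), V = (0, 1); any affine frame gives the same invariant.
1. W lies on line VE with VW:WE = -4:1 ⇒ W = (4/3, -1/3)
2. H is the midpoint of KE ⇒ H = (1/2, 0)
3. X is where the line through V parallel to EK meets line HW ⇒ X = (-2, 1)
4. M lies on line HK with HM:MK = 5:1 ⇒ M = (1/12, 0)
5. D lies on line WX with WD:DX = 5:(-4) ⇒ D = (-46/3, 19/3)
through M parallel to WX: direction (-10/3, 4/3); meets VD at Q = (-667/36, 67/9)
Q = V + t·(D−V) with t = 29/24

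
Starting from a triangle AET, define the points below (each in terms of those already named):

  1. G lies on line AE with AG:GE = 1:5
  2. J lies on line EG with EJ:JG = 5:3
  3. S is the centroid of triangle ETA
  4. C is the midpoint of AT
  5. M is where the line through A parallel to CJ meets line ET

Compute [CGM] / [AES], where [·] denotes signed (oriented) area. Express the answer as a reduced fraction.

[CGM]:[AES] = -91/4

Assign A = (0, 0), E = (1, 0), T = (0, 1) — the answer is frame-independent, so this choice is without loss of generality.
1. G lies on line AE with AG:GE = 1:5 ⇒ G = (1/6, 0)
2. J lies on line EG with EJ:JG = 5:3 ⇒ J = (23/48, 0)
3. S is the centroid of triangle ETA ⇒ S = (1/3, 1/3)
4. C is the midpoint of AT ⇒ C = (0, 1/2)
5. M is where the line through A parallel to CJ meets line ET ⇒ M = (-23, 24)
2·[CGM] = -91/12, 2·[AES] = 1/3
[CGM]:[AES] = -91/12:1/3 = -91/4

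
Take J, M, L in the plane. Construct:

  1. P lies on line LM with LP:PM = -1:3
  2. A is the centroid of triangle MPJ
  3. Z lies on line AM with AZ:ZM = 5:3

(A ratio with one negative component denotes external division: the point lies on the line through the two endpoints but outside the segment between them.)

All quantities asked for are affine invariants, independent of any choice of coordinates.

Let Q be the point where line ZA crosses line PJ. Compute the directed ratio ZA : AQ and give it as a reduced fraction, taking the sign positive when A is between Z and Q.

ZA:AQ = 5/4

Choose coordinates J = (0, 0), M = (1, 0), L = (0, 1).
1. P lies on line LM with LP:PM = -1:3 ⇒ P = (-1/2, 3/2)
2. A is the centroid of triangle MPJ ⇒ A = (1/6, 1/2)
3. Z lies on line AM with AZ:ZM = 5:3 ⇒ Z = (11/16, 3/16)
line ZA meets PJ at Q = (-1/4, 3/4)
A = Z + t·(Q−Z) with t = 5/9, so ZA:AQ = 5/9:4/9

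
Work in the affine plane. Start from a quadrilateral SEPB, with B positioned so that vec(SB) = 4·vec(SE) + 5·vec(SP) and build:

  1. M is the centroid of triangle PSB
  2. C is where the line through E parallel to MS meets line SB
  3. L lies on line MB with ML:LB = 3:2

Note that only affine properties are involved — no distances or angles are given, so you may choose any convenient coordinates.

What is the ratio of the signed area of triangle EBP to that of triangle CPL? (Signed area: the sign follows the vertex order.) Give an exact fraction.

[EBP]:[CPL] = 60/17

Set S = (0, 0), E = (1, 0), P = (0, 1), B = (4, 5); any affine frame gives the same invariant.
1. M is the centroid of triangle PSB ⇒ M = (4/3, 2)
2. C is where the line through E parallel to MS meets line SB ⇒ C = (6, 15/2)
3. L lies on line MB with ML:LB = 3:2 ⇒ L = (44/15, 19/5)
2·[EBP] = 8, 2·[CPL] = 34/15
[EBP]:[CPL] = 8:34/15 = 60/17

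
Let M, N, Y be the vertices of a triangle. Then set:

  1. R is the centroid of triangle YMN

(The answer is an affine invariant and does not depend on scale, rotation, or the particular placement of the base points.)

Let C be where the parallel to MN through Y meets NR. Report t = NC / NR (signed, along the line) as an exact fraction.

t = 3

Assign M = (0, 0), N = (1, 0), Y = (0, 1) — the answer is frame-independent, so this choice is without loss of generality.
1. R is the centroid of triangle YMN ⇒ R = (1/3, 1/3)
through Y parallel to MN: direction (1, 0); meets NR at C = (-1, 1)
C = N + t·(R−N) with t = 3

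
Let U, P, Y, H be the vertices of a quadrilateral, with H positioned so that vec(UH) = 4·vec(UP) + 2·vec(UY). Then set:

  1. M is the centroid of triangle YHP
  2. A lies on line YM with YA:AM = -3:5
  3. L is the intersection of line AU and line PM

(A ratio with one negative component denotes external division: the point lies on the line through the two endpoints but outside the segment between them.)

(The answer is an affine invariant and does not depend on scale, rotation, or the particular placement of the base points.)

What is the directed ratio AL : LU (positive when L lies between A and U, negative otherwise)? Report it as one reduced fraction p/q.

AL:LU = -25/6

Set U = (0, 0), P = (1, 0), Y = (0, 1), H = (4, 2); any affine frame gives the same invariant.
1. M is the centroid of triangle YHP ⇒ M = (5/3, 1)
2. A lies on line YM with YA:AM = -3:5 ⇒ A = (-5/2, 1)
3. L is the intersection of line AU and line PM ⇒ L = (15/19, -6/19)
L = A + t·(U−A) with t = 25/19, so AL:LU = t:(1−t) = 25/19:-6/19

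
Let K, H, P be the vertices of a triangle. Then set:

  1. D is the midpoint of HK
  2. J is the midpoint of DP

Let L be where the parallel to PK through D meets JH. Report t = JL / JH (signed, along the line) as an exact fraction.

Choose coordinates K = (0, 0), H = (1, 0), P = (0, 1).
1. D is the midpoint of HK ⇒ D = (1/2, 0)
2. J is the midpoint of DP ⇒ J = (1/4, 1/2)
through D parallel to PK: direction (0, -1); meets JH at L = (1/2, 1/3)
L = J + t·(H−J) with t = 1/3

t = 1/3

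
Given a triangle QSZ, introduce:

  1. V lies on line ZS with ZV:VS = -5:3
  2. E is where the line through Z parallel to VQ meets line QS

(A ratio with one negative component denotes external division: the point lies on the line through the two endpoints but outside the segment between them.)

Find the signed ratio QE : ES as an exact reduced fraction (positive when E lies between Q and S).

Choose coordinates Q = (0, 0), S = (1, 0), Z = (0, 1).
1. V lies on line ZS with ZV:VS = -5:3 ⇒ V = (5/2, -3/2)
2. E is where the line through Z parallel to VQ meets line QS ⇒ E = (5/3, 0)
E = Q + t·(S−Q) with t = 5/3, so QE:ES = t:(1−t) = 5/3:-2/3

QE:ES = -5/2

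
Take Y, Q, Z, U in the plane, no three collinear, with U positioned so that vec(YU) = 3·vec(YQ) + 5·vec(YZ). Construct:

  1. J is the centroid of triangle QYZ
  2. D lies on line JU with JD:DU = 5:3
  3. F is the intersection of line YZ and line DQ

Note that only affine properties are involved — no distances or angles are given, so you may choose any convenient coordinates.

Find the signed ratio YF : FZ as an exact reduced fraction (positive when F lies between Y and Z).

YF:FZ = -13/17

Assign Y = (0, 0), Q = (1, 0), Z = (0, 1), U = (3, 5) — the answer is frame-independent, so this choice is without loss of generality.
1. J is the centroid of triangle QYZ ⇒ J = (1/3, 1/3)
2. D lies on line JU with JD:DU = 5:3 ⇒ D = (2, 13/4)
3. F is the intersection of line YZ and line DQ ⇒ F = (0, -13/4)
F = Y + t·(Z−Y) with t = -13/4, so YF:FZ = t:(1−t) = -13/4:17/4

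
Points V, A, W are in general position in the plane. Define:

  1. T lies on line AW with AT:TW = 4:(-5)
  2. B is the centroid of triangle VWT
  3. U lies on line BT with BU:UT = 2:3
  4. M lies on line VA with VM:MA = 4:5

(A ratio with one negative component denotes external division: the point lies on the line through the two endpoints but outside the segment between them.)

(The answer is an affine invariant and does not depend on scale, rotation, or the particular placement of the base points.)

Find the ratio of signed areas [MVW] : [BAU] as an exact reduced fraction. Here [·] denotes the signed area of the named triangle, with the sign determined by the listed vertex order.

[MVW]:[BAU] = 5/6

Choose coordinates V = (0, 0), A = (1, 0), W = (0, 1).
1. T lies on line AW with AT:TW = 4:(-5) ⇒ T = (5, -4)
2. B is the centroid of triangle VWT ⇒ B = (5/3, -1)
3. U lies on line BT with BU:UT = 2:3 ⇒ U = (3, -11/5)
4. M lies on line VA with VM:MA = 4:5 ⇒ M = (4/9, 0)
2·[MVW] = -4/9, 2·[BAU] = -8/15
[MVW]:[BAU] = -4/9:-8/15 = 5/6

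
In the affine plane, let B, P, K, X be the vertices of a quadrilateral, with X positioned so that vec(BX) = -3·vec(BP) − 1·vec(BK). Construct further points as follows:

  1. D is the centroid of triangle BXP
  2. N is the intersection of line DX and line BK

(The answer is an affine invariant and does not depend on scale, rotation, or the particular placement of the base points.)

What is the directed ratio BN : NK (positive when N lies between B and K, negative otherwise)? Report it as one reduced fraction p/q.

Assign B = (0, 0), P = (1, 0), K = (0, 1), X = (-3, -1) — the answer is frame-independent, so this choice is without loss of generality.
1. D is the centroid of triangle BXP ⇒ D = (-2/3, -1/3)
2. N is the intersection of line DX and line BK ⇒ N = (0, -1/7)
N = B + t·(K−B) with t = -1/7, so BN:NK = t:(1−t) = -1/7:8/7

BN:NK = -1/8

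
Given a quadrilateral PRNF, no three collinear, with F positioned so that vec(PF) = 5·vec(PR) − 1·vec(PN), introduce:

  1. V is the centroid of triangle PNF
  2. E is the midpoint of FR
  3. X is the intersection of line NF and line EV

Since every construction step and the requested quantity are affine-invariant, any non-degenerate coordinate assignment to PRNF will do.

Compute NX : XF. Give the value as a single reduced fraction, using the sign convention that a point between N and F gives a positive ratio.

Choose coordinates P = (0, 0), R = (1, 0), N = (0, 1), F = (5, -1).
1. V is the centroid of triangle PNF ⇒ V = (5/3, 0)
2. E is the midpoint of FR ⇒ E = (3, -1/2)
3. X is the intersection of line NF and line EV ⇒ X = (15, -5)
X = N + t·(F−N) with t = 3, so NX:XF = t:(1−t) = 3:-2

NX:XF = -3/2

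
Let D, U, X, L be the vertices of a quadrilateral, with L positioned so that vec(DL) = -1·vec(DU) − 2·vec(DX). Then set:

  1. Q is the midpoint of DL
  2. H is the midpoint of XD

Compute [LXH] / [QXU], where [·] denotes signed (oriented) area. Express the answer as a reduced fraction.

Set D = (0, 0), U = (1, 0), X = (0, 1), L = (-1, -2); any affine frame gives the same invariant.
1. Q is the midpoint of DL ⇒ Q = (-1/2, -1)
2. H is the midpoint of XD ⇒ H = (0, 1/2)
2·[LXH] = -1/2, 2·[QXU] = -5/2
[LXH]:[QXU] = -1/2:-5/2 = 1/5

[LXH]:[QXU] = 1/5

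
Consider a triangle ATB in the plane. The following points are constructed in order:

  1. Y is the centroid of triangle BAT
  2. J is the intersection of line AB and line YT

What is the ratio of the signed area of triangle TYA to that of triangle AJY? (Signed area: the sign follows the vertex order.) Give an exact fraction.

Set A = (0, 0), T = (1, 0), B = (0, 1); any affine frame gives the same invariant.
1. Y is the centroid of triangle BAT ⇒ Y = (1/3, 1/3)
2. J is the intersection of line AB and line YT ⇒ J = (0, 1/2)
2·[TYA] = 1/3, 2·[AJY] = -1/6
[TYA]:[AJY] = 1/3:-1/6 = -2

[TYA]:[AJY] = -2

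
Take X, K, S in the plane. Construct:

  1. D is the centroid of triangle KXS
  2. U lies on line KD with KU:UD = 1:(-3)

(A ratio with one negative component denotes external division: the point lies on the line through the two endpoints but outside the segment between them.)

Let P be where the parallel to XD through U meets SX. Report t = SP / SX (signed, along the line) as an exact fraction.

Choose coordinates X = (0, 0), K = (1, 0), S = (0, 1).
1. D is the centroid of triangle KXS ⇒ D = (1/3, 1/3)
2. U lies on line KD with KU:UD = 1:(-3) ⇒ U = (4/3, -1/6)
through U parallel to XD: direction (1/3, 1/3); meets SX at P = (0, -3/2)
P = S + t·(X−S) with t = 5/2

t = 5/2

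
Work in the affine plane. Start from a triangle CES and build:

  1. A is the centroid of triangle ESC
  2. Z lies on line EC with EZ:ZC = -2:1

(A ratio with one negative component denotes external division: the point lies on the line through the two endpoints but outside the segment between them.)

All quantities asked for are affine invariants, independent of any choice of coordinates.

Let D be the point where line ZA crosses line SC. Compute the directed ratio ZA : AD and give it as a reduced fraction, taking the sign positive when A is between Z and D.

ZA:AD = -4

Work in coordinates with C = (0, 0), E = (1, 0), S = (0, 1).
1. A is the centroid of triangle ESC ⇒ A = (1/3, 1/3)
2. Z lies on line EC with EZ:ZC = -2:1 ⇒ Z = (-1, 0)
line ZA meets SC at D = (0, 1/4)
A = Z + t·(D−Z) with t = 4/3, so ZA:AD = 4/3:-1/3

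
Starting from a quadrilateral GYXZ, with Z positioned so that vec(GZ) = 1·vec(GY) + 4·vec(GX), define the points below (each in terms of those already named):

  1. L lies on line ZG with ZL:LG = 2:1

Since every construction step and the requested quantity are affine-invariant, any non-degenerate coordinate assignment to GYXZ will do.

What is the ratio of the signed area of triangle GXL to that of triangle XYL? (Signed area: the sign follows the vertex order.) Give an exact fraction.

Work in coordinates with G = (0, 0), Y = (1, 0), X = (0, 1), Z = (1, 4).
1. L lies on line ZG with ZL:LG = 2:1 ⇒ L = (1/3, 4/3)
2·[GXL] = -1/3, 2·[XYL] = 2/3
[GXL]:[XYL] = -1/3:2/3 = -1/2

[GXL]:[XYL] = -1/2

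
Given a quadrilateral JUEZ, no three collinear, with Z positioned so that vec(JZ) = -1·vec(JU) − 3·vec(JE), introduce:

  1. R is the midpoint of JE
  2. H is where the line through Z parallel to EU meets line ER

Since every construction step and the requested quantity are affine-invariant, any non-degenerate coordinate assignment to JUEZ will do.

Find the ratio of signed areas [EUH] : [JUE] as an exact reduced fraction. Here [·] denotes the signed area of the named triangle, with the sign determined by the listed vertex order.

[EUH]:[JUE] = -5

Assign J = (0, 0), U = (1, 0), E = (0, 1), Z = (-1, -3) — the answer is frame-independent, so this choice is without loss of generality.
1. R is the midpoint of JE ⇒ R = (0, 1/2)
2. H is where the line through Z parallel to EU meets line ER ⇒ H = (0, -4)
2·[EUH] = -5, 2·[JUE] = 1
[EUH]:[JUE] = -5:1 = -5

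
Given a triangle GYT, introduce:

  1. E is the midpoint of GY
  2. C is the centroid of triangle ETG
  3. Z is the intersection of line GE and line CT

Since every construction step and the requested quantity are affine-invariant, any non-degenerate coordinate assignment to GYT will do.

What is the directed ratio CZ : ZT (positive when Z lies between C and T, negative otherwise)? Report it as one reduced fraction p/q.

CZ:ZT = -1/3

Work in coordinates with G = (0, 0), Y = (1, 0), T = (0, 1).
1. E is the midpoint of GY ⇒ E = (1/2, 0)
2. C is the centroid of triangle ETG ⇒ C = (1/6, 1/3)
3. Z is the intersection of line GE and line CT ⇒ Z = (1/4, 0)
Z = C + t·(T−C) with t = -1/2, so CZ:ZT = t:(1−t) = -1/2:3/2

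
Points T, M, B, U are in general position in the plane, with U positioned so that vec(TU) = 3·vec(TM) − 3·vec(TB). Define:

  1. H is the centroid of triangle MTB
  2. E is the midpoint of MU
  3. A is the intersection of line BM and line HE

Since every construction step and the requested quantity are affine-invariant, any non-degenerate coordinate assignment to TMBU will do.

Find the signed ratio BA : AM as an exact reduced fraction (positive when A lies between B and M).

BA:AM = -3/4

Work in coordinates with T = (0, 0), M = (1, 0), B = (0, 1), U = (3, -3).
1. H is the centroid of triangle MTB ⇒ H = (1/3, 1/3)
2. E is the midpoint of MU ⇒ E = (2, -3/2)
3. A is the intersection of line BM and line HE ⇒ A = (-3, 4)
A = B + t·(M−B) with t = -3, so BA:AM = t:(1−t) = -3:4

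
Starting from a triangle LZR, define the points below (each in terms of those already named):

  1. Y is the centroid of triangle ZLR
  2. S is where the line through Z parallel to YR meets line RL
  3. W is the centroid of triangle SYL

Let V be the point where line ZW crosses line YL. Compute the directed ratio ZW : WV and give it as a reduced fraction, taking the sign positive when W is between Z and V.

ZW:WV = -5/2

Set L = (0, 0), Z = (1, 0), R = (0, 1); any affine frame gives the same invariant.
1. Y is the centroid of triangle ZLR ⇒ Y = (1/3, 1/3)
2. S is where the line through Z parallel to YR meets line RL ⇒ S = (0, 2)
3. W is the centroid of triangle SYL ⇒ W = (1/9, 7/9)
line ZW meets YL at V = (7/15, 7/15)
W = Z + t·(V−Z) with t = 5/3, so ZW:WV = 5/3:-2/3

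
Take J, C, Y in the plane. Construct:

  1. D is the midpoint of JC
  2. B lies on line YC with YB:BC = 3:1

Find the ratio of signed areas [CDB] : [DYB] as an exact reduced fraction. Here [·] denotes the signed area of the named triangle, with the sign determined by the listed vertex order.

Choose coordinates J = (0, 0), C = (1, 0), Y = (0, 1).
1. D is the midpoint of JC ⇒ D = (1/2, 0)
2. B lies on line YC with YB:BC = 3:1 ⇒ B = (3/4, 1/4)
2·[CDB] = -1/8, 2·[DYB] = -3/8
[CDB]:[DYB] = -1/8:-3/8 = 1/3

[CDB]:[DYB] = 1/3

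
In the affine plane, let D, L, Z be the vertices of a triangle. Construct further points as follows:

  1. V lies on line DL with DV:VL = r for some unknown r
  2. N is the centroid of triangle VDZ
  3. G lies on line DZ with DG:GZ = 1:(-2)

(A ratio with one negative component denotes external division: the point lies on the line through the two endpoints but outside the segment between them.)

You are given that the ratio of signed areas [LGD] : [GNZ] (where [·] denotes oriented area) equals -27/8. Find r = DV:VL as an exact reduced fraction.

Assign D = (0, 0), L = (1, 0), Z = (0, 1) — the answer is frame-independent, so this choice is without loss of generality.
1. With DV:VL = r, write λ = r/(r+1) so V = D + λ·(L−D); V is affine-linear in λ
2. N is the centroid of triangle VDZ ⇒ N is an affine combination of earlier points and hence also affine-linear in λ
3. G lies on line DZ with DG:GZ = 1:(-2) ⇒ G = (0, -1)
Every point depending on V is an affine combination of V and λ-independent points, so each such coordinate is linear in λ; the λ² term in each signed area is a multiple of (L−D)×(L−D) = 0, so 2·[LGD] and 2·[GNZ] are each linear in λ. Evaluating at λ=0 and λ=1:
  2·[LGD] = -1,   2·[GNZ] = 2/3·λ
So [LGD]:[GNZ] = (-1) / (2/3·λ). Setting this equal to -27/8:
  -1 = -27/8·(2/3·λ)  ⇒  λ = 4/9
Then r = λ/(1−λ) = (4/9)/(5/9) = 4/5. Check: with r = 4/5, V = (4/9, 0) and [LGD]:[GNZ] = -27/8 as required.

r = 4/5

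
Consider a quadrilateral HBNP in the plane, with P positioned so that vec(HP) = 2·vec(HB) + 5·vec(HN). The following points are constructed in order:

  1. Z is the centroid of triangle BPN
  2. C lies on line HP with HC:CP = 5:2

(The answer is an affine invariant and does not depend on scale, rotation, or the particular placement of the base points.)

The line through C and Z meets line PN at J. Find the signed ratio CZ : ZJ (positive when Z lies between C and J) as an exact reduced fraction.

CZ:ZJ = -5/7

Choose coordinates H = (0, 0), B = (1, 0), N = (0, 1), P = (2, 5).
1. Z is the centroid of triangle BPN ⇒ Z = (1, 2)
2. C lies on line HP with HC:CP = 5:2 ⇒ C = (10/7, 25/7)
line CZ meets PN at J = (8/5, 21/5)
Z = C + t·(J−C) with t = -5/2, so CZ:ZJ = -5/2:7/2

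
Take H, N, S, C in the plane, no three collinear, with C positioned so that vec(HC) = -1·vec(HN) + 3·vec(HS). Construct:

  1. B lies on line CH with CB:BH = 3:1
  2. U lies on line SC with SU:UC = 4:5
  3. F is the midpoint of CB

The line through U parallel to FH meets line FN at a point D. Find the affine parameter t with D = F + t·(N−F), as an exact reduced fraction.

t = 5/27

Work in coordinates with H = (0, 0), N = (1, 0), S = (0, 1), C = (-1, 3).
1. B lies on line CH with CB:BH = 3:1 ⇒ B = (-1/4, 3/4)
2. U lies on line SC with SU:UC = 4:5 ⇒ U = (-4/9, 17/9)
3. F is the midpoint of CB ⇒ F = (-5/8, 15/8)
through U parallel to FH: direction (5/8, -15/8); meets FN at D = (-35/108, 55/36)
D = F + t·(N−F) with t = 5/27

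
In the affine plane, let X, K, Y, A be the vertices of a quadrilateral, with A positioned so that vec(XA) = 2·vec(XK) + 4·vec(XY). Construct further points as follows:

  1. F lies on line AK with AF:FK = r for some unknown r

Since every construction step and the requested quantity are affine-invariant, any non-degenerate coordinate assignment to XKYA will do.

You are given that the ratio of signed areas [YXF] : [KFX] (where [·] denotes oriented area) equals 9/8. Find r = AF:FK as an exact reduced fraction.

r = 5/2

Choose coordinates X = (0, 0), K = (1, 0), Y = (0, 1), A = (2, 4).
1. With AF:FK = r, write λ = r/(r+1) so F = A + λ·(K−A); F is affine-linear in λ
Every point depending on F is an affine combination of F and λ-independent points, so each such coordinate is linear in λ; the λ² term in each signed area is a multiple of (K−A)×(K−A) = 0, so 2·[YXF] and 2·[KFX] are each linear in λ. Evaluating at λ=0 and λ=1:
  2·[YXF] = −λ + 2,   2·[KFX] = -4·λ + 4
So [YXF]:[KFX] = (−λ + 2) / (-4·λ + 4). Setting this equal to 9/8:
  −λ + 2 = 9/8·(-4·λ + 4)  ⇒  λ = 5/7
Then r = λ/(1−λ) = (5/7)/(2/7) = 5/2. Check: with r = 5/2, F = (9/7, 8/7) and [YXF]:[KFX] = 9/8 as required.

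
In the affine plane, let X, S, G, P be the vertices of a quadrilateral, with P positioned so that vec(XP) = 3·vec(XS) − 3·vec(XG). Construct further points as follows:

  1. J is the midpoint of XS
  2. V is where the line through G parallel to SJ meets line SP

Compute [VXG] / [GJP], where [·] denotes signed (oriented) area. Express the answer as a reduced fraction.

Choose coordinates X = (0, 0), S = (1, 0), G = (0, 1), P = (3, -3).
1. J is the midpoint of XS ⇒ J = (1/2, 0)
2. V is where the line through G parallel to SJ meets line SP ⇒ V = (1/3, 1)
2·[VXG] = -1/3, 2·[GJP] = 1
[VXG]:[GJP] = -1/3:1 = -1/3

[VXG]:[GJP] = -1/3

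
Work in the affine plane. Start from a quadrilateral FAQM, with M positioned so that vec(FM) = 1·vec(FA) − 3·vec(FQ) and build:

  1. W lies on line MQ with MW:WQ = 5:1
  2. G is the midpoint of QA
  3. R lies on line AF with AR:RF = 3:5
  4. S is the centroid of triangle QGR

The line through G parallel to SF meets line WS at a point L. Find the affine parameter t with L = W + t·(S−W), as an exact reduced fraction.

t = 5/2

Assign F = (0, 0), A = (1, 0), Q = (0, 1), M = (1, -3) — the answer is frame-independent, so this choice is without loss of generality.
1. W lies on line MQ with MW:WQ = 5:1 ⇒ W = (1/6, 1/3)
2. G is the midpoint of QA ⇒ G = (1/2, 1/2)
3. R lies on line AF with AR:RF = 3:5 ⇒ R = (5/8, 0)
4. S is the centroid of triangle QGR ⇒ S = (3/8, 1/2)
through G parallel to SF: direction (-3/8, -1/2); meets WS at L = (11/16, 3/4)
L = W + t·(S−W) with t = 5/2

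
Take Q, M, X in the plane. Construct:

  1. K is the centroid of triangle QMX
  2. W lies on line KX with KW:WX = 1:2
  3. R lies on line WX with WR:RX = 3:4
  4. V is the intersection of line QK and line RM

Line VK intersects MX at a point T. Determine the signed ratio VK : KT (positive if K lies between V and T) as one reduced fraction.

VK:KT = -13/17

Work in coordinates with Q = (0, 0), M = (1, 0), X = (0, 1).
1. K is the centroid of triangle QMX ⇒ K = (1/3, 1/3)
2. W lies on line KX with KW:WX = 1:2 ⇒ W = (2/9, 5/9)
3. R lies on line WX with WR:RX = 3:4 ⇒ R = (8/63, 47/63)
4. V is the intersection of line QK and line RM ⇒ V = (47/102, 47/102)
line VK meets MX at T = (1/2, 1/2)
K = V + t·(T−V) with t = -13/4, so VK:KT = -13/4:17/4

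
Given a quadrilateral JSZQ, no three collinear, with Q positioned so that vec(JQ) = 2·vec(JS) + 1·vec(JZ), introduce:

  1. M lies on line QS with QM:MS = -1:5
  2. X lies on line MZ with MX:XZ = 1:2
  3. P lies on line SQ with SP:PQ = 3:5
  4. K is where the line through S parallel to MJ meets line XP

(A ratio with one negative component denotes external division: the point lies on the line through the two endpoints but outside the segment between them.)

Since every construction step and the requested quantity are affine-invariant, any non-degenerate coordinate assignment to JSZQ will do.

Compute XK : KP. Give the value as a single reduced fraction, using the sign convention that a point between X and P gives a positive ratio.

Work in coordinates with J = (0, 0), S = (1, 0), Z = (0, 1), Q = (2, 1).
1. M lies on line QS with QM:MS = -1:5 ⇒ M = (9/4, 5/4)
2. X lies on line MZ with MX:XZ = 1:2 ⇒ X = (3/2, 7/6)
3. P lies on line SQ with SP:PQ = 3:5 ⇒ P = (11/8, 3/8)
4. K is where the line through S parallel to MJ meets line XP ⇒ K = (35/26, 5/26)
K = X + t·(P−X) with t = 16/13, so XK:KP = t:(1−t) = 16/13:-3/13

XK:KP = -16/3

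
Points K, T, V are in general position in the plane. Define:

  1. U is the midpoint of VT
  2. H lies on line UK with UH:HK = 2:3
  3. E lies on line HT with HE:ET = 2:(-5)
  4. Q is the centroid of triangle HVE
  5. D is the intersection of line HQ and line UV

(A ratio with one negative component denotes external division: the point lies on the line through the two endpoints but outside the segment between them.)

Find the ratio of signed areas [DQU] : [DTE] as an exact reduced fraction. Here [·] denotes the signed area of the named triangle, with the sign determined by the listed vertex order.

Work in coordinates with K = (0, 0), T = (1, 0), V = (0, 1).
1. U is the midpoint of VT ⇒ U = (1/2, 1/2)
2. H lies on line UK with UH:HK = 2:3 ⇒ H = (3/10, 3/10)
3. E lies on line HT with HE:ET = 2:(-5) ⇒ E = (-1/6, 1/2)
4. Q is the centroid of triangle HVE ⇒ Q = (2/45, 3/5)
5. D is the intersection of line HQ and line UV ⇒ D = (-2, 3)
2·[DQU] = 8/9, 2·[DTE] = -2
[DQU]:[DTE] = 8/9:-2 = -4/9

[DQU]:[DTE] = -4/9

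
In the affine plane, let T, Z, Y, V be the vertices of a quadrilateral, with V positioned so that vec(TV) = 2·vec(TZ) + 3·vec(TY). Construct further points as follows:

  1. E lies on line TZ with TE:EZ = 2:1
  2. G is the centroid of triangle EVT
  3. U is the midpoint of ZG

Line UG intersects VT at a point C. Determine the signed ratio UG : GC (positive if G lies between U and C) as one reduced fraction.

Assign T = (0, 0), Z = (1, 0), Y = (0, 1), V = (2, 3) — the answer is frame-independent, so this choice is without loss of generality.
1. E lies on line TZ with TE:EZ = 2:1 ⇒ E = (2/3, 0)
2. G is the centroid of triangle EVT ⇒ G = (8/9, 1)
3. U is the midpoint of ZG ⇒ U = (17/18, 1/2)
line UG meets VT at C = (6/7, 9/7)
G = U + t·(C−U) with t = 7/11, so UG:GC = 7/11:4/11

UG:GC = 7/4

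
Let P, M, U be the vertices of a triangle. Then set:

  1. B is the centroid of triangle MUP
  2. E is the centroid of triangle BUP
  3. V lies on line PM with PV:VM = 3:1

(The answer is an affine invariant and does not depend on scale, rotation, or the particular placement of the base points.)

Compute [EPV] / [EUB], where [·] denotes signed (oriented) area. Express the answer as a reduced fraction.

[EPV]:[EUB] = -3

Assign P = (0, 0), M = (1, 0), U = (0, 1) — the answer is frame-independent, so this choice is without loss of generality.
1. B is the centroid of triangle MUP ⇒ B = (1/3, 1/3)
2. E is the centroid of triangle BUP ⇒ E = (1/9, 4/9)
3. V lies on line PM with PV:VM = 3:1 ⇒ V = (3/4, 0)
2·[EPV] = 1/3, 2·[EUB] = -1/9
[EPV]:[EUB] = 1/3:-1/9 = -3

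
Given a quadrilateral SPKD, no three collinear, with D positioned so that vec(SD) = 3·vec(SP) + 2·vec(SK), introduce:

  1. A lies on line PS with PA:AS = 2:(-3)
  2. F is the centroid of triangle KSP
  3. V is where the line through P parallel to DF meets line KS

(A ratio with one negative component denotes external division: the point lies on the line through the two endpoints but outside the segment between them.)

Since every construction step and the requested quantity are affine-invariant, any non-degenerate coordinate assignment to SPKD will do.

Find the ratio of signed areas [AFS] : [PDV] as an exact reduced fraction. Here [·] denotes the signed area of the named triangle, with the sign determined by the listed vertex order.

Assign S = (0, 0), P = (1, 0), K = (0, 1), D = (3, 2) — the answer is frame-independent, so this choice is without loss of generality.
1. A lies on line PS with PA:AS = 2:(-3) ⇒ A = (3, 0)
2. F is the centroid of triangle KSP ⇒ F = (1/3, 1/3)
3. V is where the line through P parallel to DF meets line KS ⇒ V = (0, -5/8)
2·[AFS] = 1, 2·[PDV] = 3/4
[AFS]:[PDV] = 1:3/4 = 4/3

[AFS]:[PDV] = 4/3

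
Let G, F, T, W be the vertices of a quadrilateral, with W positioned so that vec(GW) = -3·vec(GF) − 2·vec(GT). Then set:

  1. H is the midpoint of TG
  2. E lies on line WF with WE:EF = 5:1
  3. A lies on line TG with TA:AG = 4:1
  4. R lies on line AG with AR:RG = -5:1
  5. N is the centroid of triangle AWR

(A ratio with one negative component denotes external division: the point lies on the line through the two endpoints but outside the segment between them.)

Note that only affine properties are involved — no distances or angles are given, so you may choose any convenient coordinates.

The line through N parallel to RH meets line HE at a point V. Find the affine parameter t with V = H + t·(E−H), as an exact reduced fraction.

Work in coordinates with G = (0, 0), F = (1, 0), T = (0, 1), W = (-3, -2).
1. H is the midpoint of TG ⇒ H = (0, 1/2)
2. E lies on line WF with WE:EF = 5:1 ⇒ E = (1/3, -1/3)
3. A lies on line TG with TA:AG = 4:1 ⇒ A = (0, 1/5)
4. R lies on line AG with AR:RG = -5:1 ⇒ R = (0, -1/20)
5. N is the centroid of triangle AWR ⇒ N = (-1, -37/60)
through N parallel to RH: direction (0, 11/20); meets HE at V = (-1, 3)
V = H + t·(E−H) with t = -3

t = -3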